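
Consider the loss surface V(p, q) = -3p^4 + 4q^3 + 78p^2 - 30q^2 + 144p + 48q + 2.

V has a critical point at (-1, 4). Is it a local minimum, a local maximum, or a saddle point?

The mixed partial ∂²V/∂p∂q is 0, so the Hessian at any point is diag(V_pp, V_qq) = diag(12(-3p^2 + 13), 12(2q - 5)).
At (-1, 4): H = diag(120, 36).
Both eigenvalues are positive, so H is positive definite: a local minimum.

local minimum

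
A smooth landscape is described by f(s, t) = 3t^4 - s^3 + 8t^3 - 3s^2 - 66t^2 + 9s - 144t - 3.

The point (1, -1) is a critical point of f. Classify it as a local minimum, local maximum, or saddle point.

local maximum

The mixed partial ∂²f/∂s∂t is 0, so the Hessian at any point is diag(f_ss, f_tt) = diag(-6(s + 1), 12(3t^2 + 4t - 11)).
At (1, -1): H = diag(-12, -144).
Both eigenvalues are negative, so H is negative definite: a local maximum.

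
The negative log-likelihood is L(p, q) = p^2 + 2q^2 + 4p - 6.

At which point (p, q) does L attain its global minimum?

L(p,q) separates as A(p) + B(q) − 6, so its minimum is min A + min B − 6.
A'(p) = 2p + 4 vanishes at p ∈ {-2}; B'(q) = 4q vanishes at q ∈ {0}.
Local minima of A (where A''>0): A(-2)=-4. Local minima of B: B(0)=0.
So the global minimum of L is A(-2) + B(0) − 6 = -4 + 0 − 6 = -10, attained at (-2, 0).

(-2, 0)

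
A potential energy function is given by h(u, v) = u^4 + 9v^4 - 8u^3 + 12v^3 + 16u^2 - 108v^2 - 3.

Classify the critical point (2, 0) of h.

The mixed partial ∂²h/∂u∂v is 0, so the Hessian at any point is diag(h_uu, h_vv) = diag(4(3u^2 - 12u + 8), 36(3v^2 + 2v - 6)).
At (2, 0): H = diag(-16, -216).
Both eigenvalues are negative, so H is negative definite: a local maximum.

local maximum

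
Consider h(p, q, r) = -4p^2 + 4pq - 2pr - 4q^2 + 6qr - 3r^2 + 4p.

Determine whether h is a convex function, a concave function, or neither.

h is quadratic, so its Hessian is the constant matrix H = [[-8, 4, -2], [4, -8, 6], [-2, 6, -6]].
Leading principal minors: -8, 48, -64.
Signs alternate −, +, − ⇒ H ≺ 0 ⇒ concave.

concave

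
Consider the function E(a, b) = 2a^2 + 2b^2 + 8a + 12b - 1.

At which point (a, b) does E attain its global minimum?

(-2, -3)

E(a,b) separates as P(a) + Q(b) − 1, so its minimum is min P + min Q − 1.
P'(a) = 4a + 8 vanishes at a ∈ {-2}; Q'(b) = 4b + 12 vanishes at b ∈ {-3}.
Local minima of P (where P''>0): P(-2)=-8. Local minima of Q: Q(-3)=-18.
So the global minimum of E is P(-2) + Q(-3) − 1 = -8 − 18 − 1 = -27, attained at (-2, -3).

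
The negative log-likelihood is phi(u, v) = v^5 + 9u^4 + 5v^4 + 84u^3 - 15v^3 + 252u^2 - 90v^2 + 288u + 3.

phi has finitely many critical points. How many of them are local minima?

phi separates as a function of u plus a function of v, so ∇phi=0 decouples.
∂phi/∂u = 36(u + 1)(u + 2)(u + 4) = 0 at u ∈ {-4, -2, -1}; ∂phi/∂v = 5v(v - 3)(v + 3)(v + 4) = 0 at v ∈ {-4, -3, 0, 3}.
The Hessian is diagonal: diag(phi_uu, phi_vv). Second derivatives: phi_uu(-4)=216, phi_uu(-2)=-72, phi_uu(-1)=108; phi_vv(-4)=-140, phi_vv(-3)=90, phi_vv(0)=-180, phi_vv(3)=630.
Local minima occur where both diagonal entries positive: (-4, -3), (-4, 3), (-1, -3), (-1, 3). Count: 4.

4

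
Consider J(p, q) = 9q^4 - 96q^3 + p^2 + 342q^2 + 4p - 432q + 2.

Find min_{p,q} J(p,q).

-179

J(p,q) separates as A(p) + B(q) + 2, so its minimum is min A + min B + 2.
A'(p) = 2p + 4 vanishes at p ∈ {-2}; B'(q) = 36(q - 4)(q - 3)(q - 1) vanishes at q ∈ {1, 3, 4}.
Local minima of A (where A''>0): A(-2)=-4. Local minima of B: B(1)=-177, B(4)=-96.
So the global minimum of J is A(-2) + B(1) + 2 = -4 − 177 + 2 = -179, attained at (-2, 1).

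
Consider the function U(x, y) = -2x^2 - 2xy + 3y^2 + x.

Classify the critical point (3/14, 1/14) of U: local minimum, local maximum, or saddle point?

The Hessian of U is constant: H = [[-4, -2], [-2, 6]].
det(H) = (-4)·6 − (-2)² = -28.
Since det(H) < 0, H is indefinite and the critical point is a saddle point.

saddle point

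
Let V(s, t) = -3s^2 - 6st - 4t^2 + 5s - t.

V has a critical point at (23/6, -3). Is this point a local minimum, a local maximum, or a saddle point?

local maximum

The Hessian of V is constant: H = [[-6, -6], [-6, -8]].
det(H) = (-6)·(-8) − (-6)² = 12.
det(H) > 0 and tr(H) = -14 < 0, so H is negative definite and the point is a local maximum.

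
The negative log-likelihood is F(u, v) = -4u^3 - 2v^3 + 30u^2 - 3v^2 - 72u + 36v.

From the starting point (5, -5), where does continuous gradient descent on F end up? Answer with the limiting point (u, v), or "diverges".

F is separable, so gradient descent decouples: u follows -∂F/∂u, v follows -∂F/∂v.
∂F/∂u = -12(u - 3)(u - 2); at u=5 this is -72, so u increases.
∂F/∂v = -6(v - 2)(v + 3); at v=-5 this is -84, so v increases.
The u-coordinate has no critical point in that direction and runs off to infinity.

diverges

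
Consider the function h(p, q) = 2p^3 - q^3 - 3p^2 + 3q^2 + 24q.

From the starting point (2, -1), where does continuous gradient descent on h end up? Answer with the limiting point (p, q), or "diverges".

h is separable, so gradient descent decouples: p follows -∂h/∂p, q follows -∂h/∂q.
∂h/∂p = 6p(p - 1); at p=2 this is 12, so p decreases.
∂h/∂q = -3(q - 4)(q + 2); at q=-1 this is 15, so q decreases.
p converges to its nearest critical value 1 (a local min of the p-part); q converges to -2. The iterate converges to (1, -2).

(1, -2)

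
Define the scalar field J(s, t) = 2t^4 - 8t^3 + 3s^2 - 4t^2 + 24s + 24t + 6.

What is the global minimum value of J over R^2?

-60

J(s,t) separates as P(s) + Q(t) + 6, so its minimum is min P + min Q + 6.
P'(s) = 6s + 24 vanishes at s ∈ {-4}; Q'(t) = 8(t - 3)(t - 1)(t + 1) vanishes at t ∈ {-1, 1, 3}.
Local minima of P (where P''>0): P(-4)=-48. Local minima of Q: Q(-1)=-18, Q(3)=-18.
So the global minimum of J is P(-4) + Q(-1) + 6 = -48 − 18 + 6 = -60, attained at (-4, -1).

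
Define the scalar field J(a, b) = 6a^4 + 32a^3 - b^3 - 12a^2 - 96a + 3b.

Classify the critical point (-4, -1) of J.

The mixed partial ∂²J/∂a∂b is 0, so the Hessian at any point is diag(J_aa, J_bb) = diag(24(3a^2 + 8a - 1), -6b).
At (-4, -1): H = diag(360, 6).
Both eigenvalues are positive, so H is positive definite: a local minimum.

local minimum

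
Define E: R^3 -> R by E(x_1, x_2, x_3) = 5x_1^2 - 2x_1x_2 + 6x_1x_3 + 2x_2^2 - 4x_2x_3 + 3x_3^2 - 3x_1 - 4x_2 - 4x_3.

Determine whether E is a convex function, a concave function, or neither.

convex

E is quadratic, so its Hessian is the constant matrix H = [[10, -2, 6], [-2, 4, -4], [6, -4, 6]].
Leading principal minors: 10, 36, 8.
All positive ⇒ H ≻ 0 ⇒ convex.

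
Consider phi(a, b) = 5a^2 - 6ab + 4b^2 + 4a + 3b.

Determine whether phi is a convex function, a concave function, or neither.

phi is quadratic, so its Hessian is the constant matrix H = [[10, -6], [-6, 8]].
det(H) = 44, tr(H) = 18.
det(H) > 0 and tr(H) > 0, so H is positive definite everywhere: convex.

convex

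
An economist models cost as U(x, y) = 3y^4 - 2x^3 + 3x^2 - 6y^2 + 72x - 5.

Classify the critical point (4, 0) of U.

local maximum

The mixed partial ∂²U/∂x∂y is 0, so the Hessian at any point is diag(U_xx, U_yy) = diag(6(-2x + 1), 12(3y^2 - 1)).
At (4, 0): H = diag(-42, -12).
Both eigenvalues are negative, so H is negative definite: a local maximum.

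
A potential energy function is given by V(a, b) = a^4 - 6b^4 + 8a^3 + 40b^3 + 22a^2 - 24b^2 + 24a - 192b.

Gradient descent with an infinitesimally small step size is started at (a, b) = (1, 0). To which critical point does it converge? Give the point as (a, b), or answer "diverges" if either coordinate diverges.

(-1, 2)

V is separable, so gradient descent decouples: a follows -∂V/∂a, b follows -∂V/∂b.
∂V/∂a = 4(a + 1)(a + 2)(a + 3); at a=1 this is 96, so a decreases.
∂V/∂b = -24(b - 4)(b - 2)(b + 1); at b=0 this is -192, so b increases.
a converges to its nearest critical value -1 (a local min of the a-part); b converges to 2. The iterate converges to (-1, 2).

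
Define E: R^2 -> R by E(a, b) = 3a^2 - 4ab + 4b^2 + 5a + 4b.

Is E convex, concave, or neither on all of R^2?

E is quadratic, so its Hessian is the constant matrix H = [[6, -4], [-4, 8]].
det(H) = 32, tr(H) = 14.
det(H) > 0 and tr(H) > 0, so H is positive definite everywhere: convex.

convex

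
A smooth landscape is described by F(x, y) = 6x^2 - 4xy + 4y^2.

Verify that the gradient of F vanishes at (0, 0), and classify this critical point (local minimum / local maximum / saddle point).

local minimum

∇F = (12x - 4y, -4x + 8y); substituting (0, 0) gives ∇F = (0, 0), so (0, 0) is indeed a critical point.
The Hessian of F is constant: H = [[12, -4], [-4, 8]].
det(H) = 12·8 − (-4)² = 80.
det(H) > 0 and tr(H) = 20 > 0, so H is positive definite and the point is a local minimum.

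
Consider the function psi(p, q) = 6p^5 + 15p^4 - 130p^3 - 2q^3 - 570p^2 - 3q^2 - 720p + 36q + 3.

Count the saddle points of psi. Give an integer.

4

psi separates as a function of p plus a function of q, so ∇psi=0 decouples.
∂psi/∂p = 30(p - 4)(p + 1)(p + 2)(p + 3) = 0 at p ∈ {-3, -2, -1, 4}; ∂psi/∂q = -6(q - 2)(q + 3) = 0 at q ∈ {-3, 2}.
The Hessian is diagonal: diag(psi_pp, psi_qq). Second derivatives: psi_pp(-3)=-420, psi_pp(-2)=180, psi_pp(-1)=-300, psi_pp(4)=6300; psi_qq(-3)=30, psi_qq(2)=-30.
Saddle points occur where the two diagonal entries have opposite signs: (-3, -3), (-2, 2), (-1, -3), (4, 2). Count: 4.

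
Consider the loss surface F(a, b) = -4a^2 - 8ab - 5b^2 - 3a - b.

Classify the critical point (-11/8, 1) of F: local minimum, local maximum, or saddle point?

local maximum

The Hessian of F is constant: H = [[-8, -8], [-8, -10]].
det(H) = (-8)·(-10) − (-8)² = 16.
det(H) > 0 and tr(H) = -18 < 0, so H is negative definite and the point is a local maximum.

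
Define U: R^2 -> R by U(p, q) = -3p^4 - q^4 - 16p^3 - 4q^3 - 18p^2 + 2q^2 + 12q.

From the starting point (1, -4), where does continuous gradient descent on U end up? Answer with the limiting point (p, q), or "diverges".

U is separable, so gradient descent decouples: p follows -∂U/∂p, q follows -∂U/∂q.
∂U/∂p = -12p(p + 1)(p + 3); at p=1 this is -96, so p increases.
∂U/∂q = -4(q - 1)(q + 1)(q + 3); at q=-4 this is 60, so q decreases.
The p-coordinate has no critical point in that direction and runs off to infinity.

diverges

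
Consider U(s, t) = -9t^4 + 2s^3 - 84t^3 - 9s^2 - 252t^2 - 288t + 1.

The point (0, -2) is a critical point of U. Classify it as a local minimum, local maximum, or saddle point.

saddle point

The mixed partial ∂²U/∂s∂t is 0, so the Hessian at any point is diag(U_ss, U_tt) = diag(6(2s - 3), -36(3t^2 + 14t + 14)).
At (0, -2): H = diag(-18, 72).
The eigenvalues have opposite signs, so H is indefinite: a saddle point.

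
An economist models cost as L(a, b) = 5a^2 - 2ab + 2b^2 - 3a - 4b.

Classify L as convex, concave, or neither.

L is quadratic, so its Hessian is the constant matrix H = [[10, -2], [-2, 4]].
det(H) = 36, tr(H) = 14.
det(H) > 0 and tr(H) > 0, so H is positive definite everywhere: convex.

convex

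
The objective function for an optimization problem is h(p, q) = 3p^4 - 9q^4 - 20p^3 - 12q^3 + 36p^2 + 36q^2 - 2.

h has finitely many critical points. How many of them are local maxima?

h separates as a function of p plus a function of q, so ∇h=0 decouples.
∂h/∂p = 12p(p - 3)(p - 2) = 0 at p ∈ {0, 2, 3}; ∂h/∂q = -36q(q - 1)(q + 2) = 0 at q ∈ {-2, 0, 1}.
The Hessian is diagonal: diag(h_pp, h_qq). Second derivatives: h_pp(0)=72, h_pp(2)=-24, h_pp(3)=36; h_qq(-2)=-216, h_qq(0)=72, h_qq(1)=-108.
Local maxima occur where both diagonal entries negative: (2, -2), (2, 1). Count: 2.

2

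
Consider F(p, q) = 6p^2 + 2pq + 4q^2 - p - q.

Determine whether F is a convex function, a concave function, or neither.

F is quadratic, so its Hessian is the constant matrix H = [[12, 2], [2, 8]].
det(H) = 92, tr(H) = 20.
det(H) > 0 and tr(H) > 0, so H is positive definite everywhere: convex.

convex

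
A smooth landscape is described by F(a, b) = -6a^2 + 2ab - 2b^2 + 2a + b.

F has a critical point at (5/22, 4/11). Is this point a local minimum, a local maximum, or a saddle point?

local maximum

The Hessian of F is constant: H = [[-12, 2], [2, -4]].
det(H) = (-12)·(-4) − 2² = 44.
det(H) > 0 and tr(H) = -16 < 0, so H is negative definite and the point is a local maximum.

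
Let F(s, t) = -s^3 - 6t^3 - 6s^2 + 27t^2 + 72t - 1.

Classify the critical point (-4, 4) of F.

The mixed partial ∂²F/∂s∂t is 0, so the Hessian at any point is diag(F_ss, F_tt) = diag(-6(s + 2), 18(-2t + 3)).
At (-4, 4): H = diag(12, -90).
The eigenvalues have opposite signs, so H is indefinite: a saddle point.

saddle point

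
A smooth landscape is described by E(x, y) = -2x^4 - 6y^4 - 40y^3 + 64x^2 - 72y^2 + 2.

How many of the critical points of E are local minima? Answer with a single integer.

E separates as a function of x plus a function of y, so ∇E=0 decouples.
∂E/∂x = -8x(x - 4)(x + 4) = 0 at x ∈ {-4, 0, 4}; ∂E/∂y = -24y(y + 2)(y + 3) = 0 at y ∈ {-3, -2, 0}.
The Hessian is diagonal: diag(E_xx, E_yy). Second derivatives: E_xx(-4)=-256, E_xx(0)=128, E_xx(4)=-256; E_yy(-3)=-72, E_yy(-2)=48, E_yy(0)=-144.
Local minima occur where both diagonal entries positive: (0, -2). Count: 1.

1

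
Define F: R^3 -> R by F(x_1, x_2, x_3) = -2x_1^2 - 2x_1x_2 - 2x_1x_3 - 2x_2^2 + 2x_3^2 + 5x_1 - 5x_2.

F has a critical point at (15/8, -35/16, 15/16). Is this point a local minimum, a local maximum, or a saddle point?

The Hessian is constant: H = [[-4, -2, -2], [-2, -4, 0], [-2, 0, 4]].
Leading principal minors: Δ₁ = -4, Δ₂ = 12, Δ₃ = 64.
The minors fit neither the all-positive nor the alternating-sign pattern, so H is indefinite: a saddle point.

saddle point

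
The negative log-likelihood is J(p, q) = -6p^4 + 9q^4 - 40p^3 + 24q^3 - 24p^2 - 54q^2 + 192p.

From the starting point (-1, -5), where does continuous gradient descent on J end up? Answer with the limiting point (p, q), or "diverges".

(-2, -3)

J is separable, so gradient descent decouples: p follows -∂J/∂p, q follows -∂J/∂q.
∂J/∂p = -24(p - 1)(p + 2)(p + 4); at p=-1 this is 144, so p decreases.
∂J/∂q = 36q(q - 1)(q + 3); at q=-5 this is -2160, so q increases.
p converges to its nearest critical value -2 (a local min of the p-part); q converges to -3. The iterate converges to (-2, -3).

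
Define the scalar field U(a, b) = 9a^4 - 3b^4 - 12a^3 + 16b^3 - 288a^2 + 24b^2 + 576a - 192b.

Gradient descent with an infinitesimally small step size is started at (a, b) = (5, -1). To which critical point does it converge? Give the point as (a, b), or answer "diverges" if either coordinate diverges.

(4, 2)

U is separable, so gradient descent decouples: a follows -∂U/∂a, b follows -∂U/∂b.
∂U/∂a = 36(a - 4)(a - 1)(a + 4); at a=5 this is 1296, so a decreases.
∂U/∂b = -12(b - 4)(b - 2)(b + 2); at b=-1 this is -180, so b increases.
a converges to its nearest critical value 4 (a local min of the a-part); b converges to 2. The iterate converges to (4, 2).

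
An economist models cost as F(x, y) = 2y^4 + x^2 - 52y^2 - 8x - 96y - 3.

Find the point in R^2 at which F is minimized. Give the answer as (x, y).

(4, 4)

F(x,y) separates as P(x) + Q(y) − 3, so its minimum is min P + min Q − 3.
P'(x) = 2x - 8 vanishes at x ∈ {4}; Q'(y) = 8(y - 4)(y + 1)(y + 3) vanishes at y ∈ {-3, -1, 4}.
Local minima of P (where P''>0): P(4)=-16. Local minima of Q: Q(-3)=-18, Q(4)=-704.
So the global minimum of F is P(4) + Q(4) − 3 = -16 − 704 − 3 = -723, attained at (4, 4).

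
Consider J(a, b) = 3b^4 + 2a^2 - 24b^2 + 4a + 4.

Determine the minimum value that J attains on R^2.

-46

J(a,b) separates as P(a) + Q(b) + 4, so its minimum is min P + min Q + 4.
P'(a) = 4a + 4 vanishes at a ∈ {-1}; Q'(b) = 12b(b - 2)(b + 2) vanishes at b ∈ {-2, 0, 2}.
Local minima of P (where P''>0): P(-1)=-2. Local minima of Q: Q(-2)=-48, Q(2)=-48.
So the global minimum of J is P(-1) + Q(-2) + 4 = -2 − 48 + 4 = -46, attained at (-1, -2).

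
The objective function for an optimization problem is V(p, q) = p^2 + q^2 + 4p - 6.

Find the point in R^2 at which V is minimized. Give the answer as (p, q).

V(p,q) separates as A(p) + B(q) − 6, so its minimum is min A + min B − 6.
A'(p) = 2p + 4 vanishes at p ∈ {-2}; B'(q) = 2q vanishes at q ∈ {0}.
Local minima of A (where A''>0): A(-2)=-4. Local minima of B: B(0)=0.
So the global minimum of V is A(-2) + B(0) − 6 = -4 + 0 − 6 = -10, attained at (-2, 0).

(-2, 0)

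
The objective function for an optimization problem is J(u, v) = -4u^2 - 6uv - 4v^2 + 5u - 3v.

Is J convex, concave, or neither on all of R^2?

concave

J is quadratic, so its Hessian is the constant matrix H = [[-8, -6], [-6, -8]].
det(H) = 28, tr(H) = -16.
det(H) > 0 and tr(H) < 0, so H is negative definite everywhere: concave.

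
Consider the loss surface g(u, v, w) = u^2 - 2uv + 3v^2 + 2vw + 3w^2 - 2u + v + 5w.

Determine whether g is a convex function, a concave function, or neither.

convex

g is quadratic, so its Hessian is the constant matrix H = [[2, -2, 0], [-2, 6, 2], [0, 2, 6]].
Leading principal minors: 2, 8, 40.
All positive ⇒ H ≻ 0 ⇒ convex.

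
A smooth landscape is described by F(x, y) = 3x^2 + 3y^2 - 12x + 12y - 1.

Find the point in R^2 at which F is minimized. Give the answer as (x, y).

F(x,y) separates as P(x) + Q(y) − 1, so its minimum is min P + min Q − 1.
P'(x) = 6x - 12 vanishes at x ∈ {2}; Q'(y) = 6y + 12 vanishes at y ∈ {-2}.
Local minima of P (where P''>0): P(2)=-12. Local minima of Q: Q(-2)=-12.
So the global minimum of F is P(2) + Q(-2) − 1 = -12 − 12 − 1 = -25, attained at (2, -2).

(2, -2)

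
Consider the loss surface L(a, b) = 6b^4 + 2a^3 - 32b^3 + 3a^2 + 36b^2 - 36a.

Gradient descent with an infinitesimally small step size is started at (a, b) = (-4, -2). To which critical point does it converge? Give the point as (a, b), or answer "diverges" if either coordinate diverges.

diverges

L is separable, so gradient descent decouples: a follows -∂L/∂a, b follows -∂L/∂b.
∂L/∂a = 6(a - 2)(a + 3); at a=-4 this is 36, so a decreases.
∂L/∂b = 24b(b - 3)(b - 1); at b=-2 this is -720, so b increases.
The a-coordinate has no critical point in that direction and runs off to infinity.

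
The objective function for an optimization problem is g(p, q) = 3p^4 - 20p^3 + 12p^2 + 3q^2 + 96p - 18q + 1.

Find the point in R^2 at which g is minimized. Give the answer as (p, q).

(-1, 3)

g(p,q) separates as A(p) + B(q) + 1, so its minimum is min A + min B + 1.
A'(p) = 12(p - 4)(p - 2)(p + 1) vanishes at p ∈ {-1, 2, 4}; B'(q) = 6q - 18 vanishes at q ∈ {3}.
Local minima of A (where A''>0): A(-1)=-61, A(4)=64. Local minima of B: B(3)=-27.
So the global minimum of g is A(-1) + B(3) + 1 = -61 − 27 + 1 = -87, attained at (-1, 3).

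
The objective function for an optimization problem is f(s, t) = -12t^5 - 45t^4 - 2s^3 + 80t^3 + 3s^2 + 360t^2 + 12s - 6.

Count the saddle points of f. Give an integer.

4

f separates as a function of s plus a function of t, so ∇f=0 decouples.
∂f/∂s = -6(s - 2)(s + 1) = 0 at s ∈ {-1, 2}; ∂f/∂t = -60t(t - 2)(t + 2)(t + 3) = 0 at t ∈ {-3, -2, 0, 2}.
The Hessian is diagonal: diag(f_ss, f_tt). Second derivatives: f_ss(-1)=18, f_ss(2)=-18; f_tt(-3)=900, f_tt(-2)=-480, f_tt(0)=720, f_tt(2)=-2400.
Saddle points occur where the two diagonal entries have opposite signs: (-1, -2), (-1, 2), (2, -3), (2, 0). Count: 4.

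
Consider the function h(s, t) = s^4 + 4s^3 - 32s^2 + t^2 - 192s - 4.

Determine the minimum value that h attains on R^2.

-772

h(s,t) separates as P(s) + Q(t) − 4, so its minimum is min P + min Q − 4.
P'(s) = 4(s - 4)(s + 3)(s + 4) vanishes at s ∈ {-4, -3, 4}; Q'(t) = 2t vanishes at t ∈ {0}.
Local minima of P (where P''>0): P(-4)=256, P(4)=-768. Local minima of Q: Q(0)=0.
So the global minimum of h is P(4) + Q(0) − 4 = -768 + 0 − 4 = -772, attained at (4, 0).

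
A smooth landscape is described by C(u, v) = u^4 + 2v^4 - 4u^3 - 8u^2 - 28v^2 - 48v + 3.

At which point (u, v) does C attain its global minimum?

(4, 3)

C(u,v) separates as P(u) + Q(v) + 3, so its minimum is min P + min Q + 3.
P'(u) = 4u(u - 4)(u + 1) vanishes at u ∈ {-1, 0, 4}; Q'(v) = 8(v - 3)(v + 1)(v + 2) vanishes at v ∈ {-2, -1, 3}.
Local minima of P (where P''>0): P(-1)=-3, P(4)=-128. Local minima of Q: Q(-2)=16, Q(3)=-234.
So the global minimum of C is P(4) + Q(3) + 3 = -128 − 234 + 3 = -359, attained at (4, 3).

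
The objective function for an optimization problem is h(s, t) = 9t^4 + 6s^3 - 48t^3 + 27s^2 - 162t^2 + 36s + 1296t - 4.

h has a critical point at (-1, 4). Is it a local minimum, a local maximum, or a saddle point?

local minimum

The mixed partial ∂²h/∂s∂t is 0, so the Hessian at any point is diag(h_ss, h_tt) = diag(18(2s + 3), 36(3t^2 - 8t - 9)).
At (-1, 4): H = diag(18, 252).
Both eigenvalues are positive, so H is positive definite: a local minimum.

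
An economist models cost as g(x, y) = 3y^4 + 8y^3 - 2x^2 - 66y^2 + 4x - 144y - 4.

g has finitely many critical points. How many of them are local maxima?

g separates as a function of x plus a function of y, so ∇g=0 decouples.
∂g/∂x = -4(x - 1) = 0 at x ∈ {1}; ∂g/∂y = 12(y - 3)(y + 1)(y + 4) = 0 at y ∈ {-4, -1, 3}.
The Hessian is diagonal: diag(g_xx, g_yy). Second derivatives: g_xx(1)=-4; g_yy(-4)=252, g_yy(-1)=-144, g_yy(3)=336.
Local maxima occur where both diagonal entries negative: (1, -1). Count: 1.

1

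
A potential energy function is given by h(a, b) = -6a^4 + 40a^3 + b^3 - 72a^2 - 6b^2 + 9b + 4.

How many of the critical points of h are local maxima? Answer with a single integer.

2

h separates as a function of a plus a function of b, so ∇h=0 decouples.
∂h/∂a = -24a(a - 3)(a - 2) = 0 at a ∈ {0, 2, 3}; ∂h/∂b = 3(b - 3)(b - 1) = 0 at b ∈ {1, 3}.
The Hessian is diagonal: diag(h_aa, h_bb). Second derivatives: h_aa(0)=-144, h_aa(2)=48, h_aa(3)=-72; h_bb(1)=-6, h_bb(3)=6.
Local maxima occur where both diagonal entries negative: (0, 1), (3, 1). Count: 2.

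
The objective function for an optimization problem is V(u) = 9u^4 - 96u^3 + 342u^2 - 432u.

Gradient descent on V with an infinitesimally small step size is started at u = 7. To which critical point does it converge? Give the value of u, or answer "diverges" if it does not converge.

4

V'(u) = 36(u - 4)(u - 3)(u - 1), so V'(7) = 2592.
Gradient descent moves in the -V' direction, i.e. u is decreasing.
The nearest critical point in that direction is u = 4, where V'' = 108 > 0 (a local minimum). The iterate converges there.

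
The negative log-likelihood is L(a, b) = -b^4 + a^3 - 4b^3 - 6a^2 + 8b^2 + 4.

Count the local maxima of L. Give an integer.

2

L separates as a function of a plus a function of b, so ∇L=0 decouples.
∂L/∂a = 3a(a - 4) = 0 at a ∈ {0, 4}; ∂L/∂b = -4b(b - 1)(b + 4) = 0 at b ∈ {-4, 0, 1}.
The Hessian is diagonal: diag(L_aa, L_bb). Second derivatives: L_aa(0)=-12, L_aa(4)=12; L_bb(-4)=-80, L_bb(0)=16, L_bb(1)=-20.
Local maxima occur where both diagonal entries negative: (0, -4), (0, 1). Count: 2.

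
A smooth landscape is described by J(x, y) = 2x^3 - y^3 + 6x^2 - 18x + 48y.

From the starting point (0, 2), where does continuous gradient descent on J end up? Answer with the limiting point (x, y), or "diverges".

J is separable, so gradient descent decouples: x follows -∂J/∂x, y follows -∂J/∂y.
∂J/∂x = 6(x - 1)(x + 3); at x=0 this is -18, so x increases.
∂J/∂y = -3(y - 4)(y + 4); at y=2 this is 36, so y decreases.
x converges to its nearest critical value 1 (a local min of the x-part); y converges to -4. The iterate converges to (1, -4).

(1, -4)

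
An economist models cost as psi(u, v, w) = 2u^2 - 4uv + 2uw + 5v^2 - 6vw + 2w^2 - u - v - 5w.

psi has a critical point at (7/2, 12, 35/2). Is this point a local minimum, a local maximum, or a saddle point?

The Hessian is constant: H = [[4, -4, 2], [-4, 10, -6], [2, -6, 4]].
Leading principal minors: Δ₁ = 4, Δ₂ = 24, Δ₃ = 8.
All leading minors are positive, so H is positive definite: a local minimum.

local minimum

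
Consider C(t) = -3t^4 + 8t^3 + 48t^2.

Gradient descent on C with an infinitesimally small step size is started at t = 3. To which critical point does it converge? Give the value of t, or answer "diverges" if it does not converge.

0

C'(t) = -12t(t - 4)(t + 2), so C'(3) = 180.
Gradient descent moves in the -C' direction, i.e. t is decreasing.
The nearest critical point in that direction is t = 0, where C'' = 96 > 0 (a local minimum). The iterate converges there.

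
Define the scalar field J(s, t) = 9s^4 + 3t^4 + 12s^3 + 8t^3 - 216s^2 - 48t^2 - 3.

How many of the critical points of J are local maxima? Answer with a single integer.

J separates as a function of s plus a function of t, so ∇J=0 decouples.
∂J/∂s = 36s(s - 3)(s + 4) = 0 at s ∈ {-4, 0, 3}; ∂J/∂t = 12t(t - 2)(t + 4) = 0 at t ∈ {-4, 0, 2}.
The Hessian is diagonal: diag(J_ss, J_tt). Second derivatives: J_ss(-4)=1008, J_ss(0)=-432, J_ss(3)=756; J_tt(-4)=288, J_tt(0)=-96, J_tt(2)=144.
Local maxima occur where both diagonal entries negative: (0, 0). Count: 1.

1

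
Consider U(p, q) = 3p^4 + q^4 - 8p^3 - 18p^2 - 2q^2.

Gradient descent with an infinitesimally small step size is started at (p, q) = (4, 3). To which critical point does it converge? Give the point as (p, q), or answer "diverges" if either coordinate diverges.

(3, 1)

U is separable, so gradient descent decouples: p follows -∂U/∂p, q follows -∂U/∂q.
∂U/∂p = 12p(p - 3)(p + 1); at p=4 this is 240, so p decreases.
∂U/∂q = 4q(q - 1)(q + 1); at q=3 this is 96, so q decreases.
p converges to its nearest critical value 3 (a local min of the p-part); q converges to 1. The iterate converges to (3, 1).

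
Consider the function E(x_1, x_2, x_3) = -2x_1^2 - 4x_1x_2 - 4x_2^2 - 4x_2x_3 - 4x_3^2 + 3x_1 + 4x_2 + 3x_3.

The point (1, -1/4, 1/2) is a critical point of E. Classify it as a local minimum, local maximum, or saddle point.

local maximum

The Hessian is constant: H = [[-4, -4, 0], [-4, -8, -4], [0, -4, -8]].
Leading principal minors: Δ₁ = -4, Δ₂ = 16, Δ₃ = -64.
The minors alternate sign starting negative (−, +, −), so H is negative definite: a local maximum.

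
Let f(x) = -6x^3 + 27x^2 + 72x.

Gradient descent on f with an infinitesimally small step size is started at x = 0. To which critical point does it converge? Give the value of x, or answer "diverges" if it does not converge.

f'(x) = -18(x - 4)(x + 1), so f'(0) = 72.
Gradient descent moves in the -f' direction, i.e. x is decreasing.
The nearest critical point in that direction is x = -1, where f'' = 90 > 0 (a local minimum). The iterate converges there.

-1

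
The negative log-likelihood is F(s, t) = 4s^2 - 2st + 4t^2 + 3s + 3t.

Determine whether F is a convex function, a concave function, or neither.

convex

F is quadratic, so its Hessian is the constant matrix H = [[8, -2], [-2, 8]].
det(H) = 60, tr(H) = 16.
det(H) > 0 and tr(H) > 0, so H is positive definite everywhere: convex.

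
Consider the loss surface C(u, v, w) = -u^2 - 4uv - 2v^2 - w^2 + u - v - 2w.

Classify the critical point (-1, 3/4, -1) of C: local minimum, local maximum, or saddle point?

saddle point

The Hessian is constant: H = [[-2, -4, 0], [-4, -4, 0], [0, 0, -2]].
Leading principal minors: Δ₁ = -2, Δ₂ = -8, Δ₃ = 16.
The minors fit neither the all-positive nor the alternating-sign pattern, so H is indefinite: a saddle point.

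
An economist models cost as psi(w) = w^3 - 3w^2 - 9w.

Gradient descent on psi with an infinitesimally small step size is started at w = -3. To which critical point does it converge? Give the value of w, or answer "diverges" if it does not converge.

diverges

psi'(w) = 3(w - 3)(w + 1), so psi'(-3) = 36.
Gradient descent moves in the -psi' direction, i.e. w is decreasing.
There is no critical point below w=-3, and psi' keeps the same sign, so the iterate runs off to −∞.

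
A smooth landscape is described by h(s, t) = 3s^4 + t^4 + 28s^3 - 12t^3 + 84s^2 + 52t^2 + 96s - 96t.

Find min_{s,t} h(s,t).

h(s,t) separates as P(s) + Q(t), so its minimum is min P + min Q.
P'(s) = 12(s + 1)(s + 2)(s + 4) vanishes at s ∈ {-4, -2, -1}; Q'(t) = 4(t - 4)(t - 3)(t - 2) vanishes at t ∈ {2, 3, 4}.
Local minima of P (where P''>0): P(-4)=-64, P(-1)=-37. Local minima of Q: Q(2)=-64, Q(4)=-64.
So the global minimum of h is P(-4) + Q(2) = -64 − 64 = -128, attained at (-4, 2).

-128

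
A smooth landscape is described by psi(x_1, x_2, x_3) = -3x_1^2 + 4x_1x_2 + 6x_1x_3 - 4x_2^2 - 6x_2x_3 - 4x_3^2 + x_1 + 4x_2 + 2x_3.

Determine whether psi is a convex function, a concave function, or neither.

psi is quadratic, so its Hessian is the constant matrix H = [[-6, 4, 6], [4, -8, -6], [6, -6, -8]].
Leading principal minors: -6, 32, -40.
Signs alternate −, +, − ⇒ H ≺ 0 ⇒ concave.

concave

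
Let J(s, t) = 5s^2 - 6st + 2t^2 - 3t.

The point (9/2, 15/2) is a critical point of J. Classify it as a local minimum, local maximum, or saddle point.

The Hessian of J is constant: H = [[10, -6], [-6, 4]].
det(H) = 10·4 − (-6)² = 4.
det(H) > 0 and tr(H) = 14 > 0, so H is positive definite and the point is a local minimum.

local minimum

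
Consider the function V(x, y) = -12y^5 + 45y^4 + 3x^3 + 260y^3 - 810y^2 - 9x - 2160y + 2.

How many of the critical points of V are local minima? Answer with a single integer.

V separates as a function of x plus a function of y, so ∇V=0 decouples.
∂V/∂x = 9(x - 1)(x + 1) = 0 at x ∈ {-1, 1}; ∂V/∂y = -60(y - 4)(y - 3)(y + 1)(y + 3) = 0 at y ∈ {-3, -1, 3, 4}.
The Hessian is diagonal: diag(V_xx, V_yy). Second derivatives: V_xx(-1)=-18, V_xx(1)=18; V_yy(-3)=5040, V_yy(-1)=-2400, V_yy(3)=1440, V_yy(4)=-2100.
Local minima occur where both diagonal entries positive: (1, -3), (1, 3). Count: 2.

2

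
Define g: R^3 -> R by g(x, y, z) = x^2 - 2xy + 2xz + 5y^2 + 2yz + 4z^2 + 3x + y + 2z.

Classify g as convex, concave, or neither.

g is quadratic, so its Hessian is the constant matrix H = [[2, -2, 2], [-2, 10, 2], [2, 2, 8]].
Leading principal minors: 2, 16, 64.
All positive ⇒ H ≻ 0 ⇒ convex.

convex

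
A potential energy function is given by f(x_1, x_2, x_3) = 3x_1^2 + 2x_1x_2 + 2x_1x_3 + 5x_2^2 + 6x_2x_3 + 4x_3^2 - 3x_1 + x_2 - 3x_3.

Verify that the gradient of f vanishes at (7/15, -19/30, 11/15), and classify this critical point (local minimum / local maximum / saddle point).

∇f = (6x_1 + 2x_2 + 2x_3 - 3, 2x_1 + 10x_2 + 6x_3 + 1, 2x_1 + 6x_2 + 8x_3 - 3); substituting (7/15, -19/30, 11/15) gives ∇f = (0, 0, 0), so (7/15, -19/30, 11/15) is indeed a critical point.
The Hessian is constant: H = [[6, 2, 2], [2, 10, 6], [2, 6, 8]].
Leading principal minors: Δ₁ = 6, Δ₂ = 56, Δ₃ = 240.
All leading minors are positive, so H is positive definite: a local minimum.

local minimum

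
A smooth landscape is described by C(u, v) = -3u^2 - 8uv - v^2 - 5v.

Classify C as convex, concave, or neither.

neither

C is quadratic, so its Hessian is the constant matrix H = [[-6, -8], [-8, -2]].
det(H) = -52, tr(H) = -8.
det(H) < 0, so H is indefinite: neither convex nor concave.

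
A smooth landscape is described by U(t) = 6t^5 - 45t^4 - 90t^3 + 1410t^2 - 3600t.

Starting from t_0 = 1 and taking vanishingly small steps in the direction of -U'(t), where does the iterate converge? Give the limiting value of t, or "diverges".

2

U'(t) = 30(t - 5)(t - 3)(t - 2)(t + 4), so U'(1) = -1200.
Gradient descent moves in the -U' direction, i.e. t is increasing.
The nearest critical point in that direction is t = 2, where U'' = 540 > 0 (a local minimum). The iterate converges there.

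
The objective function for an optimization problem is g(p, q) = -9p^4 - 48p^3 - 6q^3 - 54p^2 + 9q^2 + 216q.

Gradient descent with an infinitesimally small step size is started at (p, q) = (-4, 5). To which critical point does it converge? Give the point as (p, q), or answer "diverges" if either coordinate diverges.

diverges

g is separable, so gradient descent decouples: p follows -∂g/∂p, q follows -∂g/∂q.
∂g/∂p = -36p(p + 1)(p + 3); at p=-4 this is 432, so p decreases.
∂g/∂q = -18(q - 4)(q + 3); at q=5 this is -144, so q increases.
The p-coordinate has no critical point in that direction and runs off to infinity.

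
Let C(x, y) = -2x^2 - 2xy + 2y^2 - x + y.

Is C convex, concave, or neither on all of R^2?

neither

C is quadratic, so its Hessian is the constant matrix H = [[-4, -2], [-2, 4]].
det(H) = -20, tr(H) = 0.
det(H) < 0, so H is indefinite: neither convex nor concave.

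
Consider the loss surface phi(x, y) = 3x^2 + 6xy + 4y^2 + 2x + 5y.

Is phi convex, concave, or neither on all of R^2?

phi is quadratic, so its Hessian is the constant matrix H = [[6, 6], [6, 8]].
det(H) = 12, tr(H) = 14.
det(H) > 0 and tr(H) > 0, so H is positive definite everywhere: convex.

convex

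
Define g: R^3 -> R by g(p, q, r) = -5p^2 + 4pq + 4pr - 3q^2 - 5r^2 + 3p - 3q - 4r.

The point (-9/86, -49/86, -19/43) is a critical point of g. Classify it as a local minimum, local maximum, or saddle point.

The Hessian is constant: H = [[-10, 4, 4], [4, -6, 0], [4, 0, -10]].
Leading principal minors: Δ₁ = -10, Δ₂ = 44, Δ₃ = -344.
The minors alternate sign starting negative (−, +, −), so H is negative definite: a local maximum.

local maximum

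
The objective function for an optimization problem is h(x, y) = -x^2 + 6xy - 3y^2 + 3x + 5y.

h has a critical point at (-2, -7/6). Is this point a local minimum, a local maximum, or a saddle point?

saddle point

The Hessian of h is constant: H = [[-2, 6], [6, -6]].
det(H) = (-2)·(-6) − 6² = -24.
Since det(H) < 0, H is indefinite and the critical point is a saddle point.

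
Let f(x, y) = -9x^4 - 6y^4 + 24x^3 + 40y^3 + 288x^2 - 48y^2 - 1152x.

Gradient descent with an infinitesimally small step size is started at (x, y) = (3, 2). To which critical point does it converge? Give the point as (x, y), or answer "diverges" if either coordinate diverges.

f is separable, so gradient descent decouples: x follows -∂f/∂x, y follows -∂f/∂y.
∂f/∂x = -36(x - 4)(x - 2)(x + 4); at x=3 this is 252, so x decreases.
∂f/∂y = -24y(y - 4)(y - 1); at y=2 this is 96, so y decreases.
x converges to its nearest critical value 2 (a local min of the x-part); y converges to 1. The iterate converges to (2, 1).

(2, 1)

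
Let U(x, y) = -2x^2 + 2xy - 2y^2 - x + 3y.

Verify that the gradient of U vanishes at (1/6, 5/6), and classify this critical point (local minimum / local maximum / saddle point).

local maximum

∇U = (-4x + 2y - 1, 2x - 4y + 3); substituting (1/6, 5/6) gives ∇U = (0, 0), so (1/6, 5/6) is indeed a critical point.
The Hessian of U is constant: H = [[-4, 2], [2, -4]].
det(H) = (-4)·(-4) − 2² = 12.
det(H) > 0 and tr(H) = -8 < 0, so H is negative definite and the point is a local maximum.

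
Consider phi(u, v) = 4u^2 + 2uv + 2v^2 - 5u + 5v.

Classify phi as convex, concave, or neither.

phi is quadratic, so its Hessian is the constant matrix H = [[8, 2], [2, 4]].
det(H) = 28, tr(H) = 12.
det(H) > 0 and tr(H) > 0, so H is positive definite everywhere: convex.

convex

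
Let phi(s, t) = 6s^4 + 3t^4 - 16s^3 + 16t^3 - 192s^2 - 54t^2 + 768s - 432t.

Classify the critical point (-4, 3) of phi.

local minimum

The mixed partial ∂²phi/∂s∂t is 0, so the Hessian at any point is diag(phi_ss, phi_tt) = diag(24(3s^2 - 4s - 16), 12(3t^2 + 8t - 9)).
At (-4, 3): H = diag(1152, 504).
Both eigenvalues are positive, so H is positive definite: a local minimum.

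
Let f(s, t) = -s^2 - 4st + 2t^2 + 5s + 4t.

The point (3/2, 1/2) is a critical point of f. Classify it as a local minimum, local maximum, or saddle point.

saddle point

The Hessian of f is constant: H = [[-2, -4], [-4, 4]].
det(H) = (-2)·4 − (-4)² = -24.
Since det(H) < 0, H is indefinite and the critical point is a saddle point.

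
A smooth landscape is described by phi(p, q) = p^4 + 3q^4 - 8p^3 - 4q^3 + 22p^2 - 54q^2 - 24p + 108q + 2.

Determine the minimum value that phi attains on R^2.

phi(p,q) separates as A(p) + B(q) + 2, so its minimum is min A + min B + 2.
A'(p) = 4(p - 3)(p - 2)(p - 1) vanishes at p ∈ {1, 2, 3}; B'(q) = 12(q - 3)(q - 1)(q + 3) vanishes at q ∈ {-3, 1, 3}.
Local minima of A (where A''>0): A(1)=-9, A(3)=-9. Local minima of B: B(-3)=-459, B(3)=-27.
So the global minimum of phi is A(1) + B(-3) + 2 = -9 − 459 + 2 = -466, attained at (1, -3).

-466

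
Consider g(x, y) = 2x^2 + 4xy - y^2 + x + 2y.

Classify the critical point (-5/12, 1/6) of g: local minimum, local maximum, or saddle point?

saddle point

The Hessian of g is constant: H = [[4, 4], [4, -2]].
det(H) = 4·(-2) − 4² = -24.
Since det(H) < 0, H is indefinite and the critical point is a saddle point.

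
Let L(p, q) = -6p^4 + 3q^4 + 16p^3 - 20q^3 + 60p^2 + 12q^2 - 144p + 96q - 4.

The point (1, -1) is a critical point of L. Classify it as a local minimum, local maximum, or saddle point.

The mixed partial ∂²L/∂p∂q is 0, so the Hessian at any point is diag(L_pp, L_qq) = diag(24(-3p^2 + 4p + 5), 12(3q^2 - 10q + 2)).
At (1, -1): H = diag(144, 180).
Both eigenvalues are positive, so H is positive definite: a local minimum.

local minimum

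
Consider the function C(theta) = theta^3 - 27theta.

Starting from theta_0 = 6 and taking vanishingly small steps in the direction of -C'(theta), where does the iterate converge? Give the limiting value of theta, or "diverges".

3

C'(theta) = 3(theta - 3)(theta + 3), so C'(6) = 81.
Gradient descent moves in the -C' direction, i.e. theta is decreasing.
The nearest critical point in that direction is theta = 3, where C'' = 18 > 0 (a local minimum). The iterate converges there.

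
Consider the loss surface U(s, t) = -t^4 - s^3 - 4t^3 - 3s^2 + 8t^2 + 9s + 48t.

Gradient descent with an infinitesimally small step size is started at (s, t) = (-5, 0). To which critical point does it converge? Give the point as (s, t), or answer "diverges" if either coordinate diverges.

U is separable, so gradient descent decouples: s follows -∂U/∂s, t follows -∂U/∂t.
∂U/∂s = -3(s - 1)(s + 3); at s=-5 this is -36, so s increases.
∂U/∂t = -4(t - 2)(t + 2)(t + 3); at t=0 this is 48, so t decreases.
s converges to its nearest critical value -3 (a local min of the s-part); t converges to -2. The iterate converges to (-3, -2).

(-3, -2)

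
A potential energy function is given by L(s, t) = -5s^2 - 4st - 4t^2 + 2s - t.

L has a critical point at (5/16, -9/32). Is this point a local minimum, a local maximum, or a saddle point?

The Hessian of L is constant: H = [[-10, -4], [-4, -8]].
det(H) = (-10)·(-8) − (-4)² = 64.
det(H) > 0 and tr(H) = -18 < 0, so H is negative definite and the point is a local maximum.

local maximum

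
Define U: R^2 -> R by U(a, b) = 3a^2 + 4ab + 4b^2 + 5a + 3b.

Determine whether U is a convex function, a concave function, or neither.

U is quadratic, so its Hessian is the constant matrix H = [[6, 4], [4, 8]].
det(H) = 32, tr(H) = 14.
det(H) > 0 and tr(H) > 0, so H is positive definite everywhere: convex.

convex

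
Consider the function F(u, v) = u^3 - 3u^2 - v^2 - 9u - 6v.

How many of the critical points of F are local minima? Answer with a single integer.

F separates as a function of u plus a function of v, so ∇F=0 decouples.
∂F/∂u = 3(u - 3)(u + 1) = 0 at u ∈ {-1, 3}; ∂F/∂v = -2(v + 3) = 0 at v ∈ {-3}.
The Hessian is diagonal: diag(F_uu, F_vv). Second derivatives: F_uu(-1)=-12, F_uu(3)=12; F_vv(-3)=-2.
Local minima occur where both diagonal entries positive: none. Count: 0.

0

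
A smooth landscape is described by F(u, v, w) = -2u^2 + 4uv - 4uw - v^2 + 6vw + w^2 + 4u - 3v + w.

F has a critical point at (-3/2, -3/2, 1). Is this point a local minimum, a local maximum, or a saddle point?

saddle point

The Hessian is constant: H = [[-4, 4, -4], [4, -2, 6], [-4, 6, 2]].
Leading principal minors: Δ₁ = -4, Δ₂ = -8, Δ₃ = -32.
The minors fit neither the all-positive nor the alternating-sign pattern, so H is indefinite: a saddle point.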